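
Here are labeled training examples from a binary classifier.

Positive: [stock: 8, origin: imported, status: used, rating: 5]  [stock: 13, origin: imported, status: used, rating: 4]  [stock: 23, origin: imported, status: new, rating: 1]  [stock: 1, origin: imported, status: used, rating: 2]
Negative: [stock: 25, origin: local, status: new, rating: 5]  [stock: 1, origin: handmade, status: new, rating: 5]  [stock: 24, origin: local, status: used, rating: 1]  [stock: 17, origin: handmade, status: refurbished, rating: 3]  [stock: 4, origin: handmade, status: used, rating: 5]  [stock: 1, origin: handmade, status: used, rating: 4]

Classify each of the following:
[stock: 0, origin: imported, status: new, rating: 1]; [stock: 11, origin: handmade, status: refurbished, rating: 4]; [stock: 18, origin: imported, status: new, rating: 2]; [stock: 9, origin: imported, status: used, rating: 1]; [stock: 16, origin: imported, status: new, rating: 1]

Positive, Negative, Positive, Positive, Positive

One predicate separates the groups cleanly: origin is imported.
Positive: [stock: 0, origin: imported, status: new, rating: 1], since origin is imported.
Negative: [stock: 11, origin: handmade, status: refurbished, rating: 4], since origin is handmade.
Positive: [stock: 18, origin: imported, status: new, rating: 2], since origin is imported.
Positive: [stock: 9, origin: imported, status: used, rating: 1], since origin is imported.
Positive: [stock: 16, origin: imported, status: new, rating: 1], since origin is imported.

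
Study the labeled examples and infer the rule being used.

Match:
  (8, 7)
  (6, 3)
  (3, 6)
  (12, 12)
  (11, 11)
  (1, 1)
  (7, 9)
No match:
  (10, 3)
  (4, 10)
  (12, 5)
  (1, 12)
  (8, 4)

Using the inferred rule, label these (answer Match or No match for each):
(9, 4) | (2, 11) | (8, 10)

All 'Match' examples share one property — |first − second| ≤ 3 — and every 'No match' example lacks it.
(9, 4) — |9−4| = 5, hence No match. (2, 11) — |2−11| = 9, hence No match. (8, 10) — |8−10| = 2, hence Match.

No match, No match, Match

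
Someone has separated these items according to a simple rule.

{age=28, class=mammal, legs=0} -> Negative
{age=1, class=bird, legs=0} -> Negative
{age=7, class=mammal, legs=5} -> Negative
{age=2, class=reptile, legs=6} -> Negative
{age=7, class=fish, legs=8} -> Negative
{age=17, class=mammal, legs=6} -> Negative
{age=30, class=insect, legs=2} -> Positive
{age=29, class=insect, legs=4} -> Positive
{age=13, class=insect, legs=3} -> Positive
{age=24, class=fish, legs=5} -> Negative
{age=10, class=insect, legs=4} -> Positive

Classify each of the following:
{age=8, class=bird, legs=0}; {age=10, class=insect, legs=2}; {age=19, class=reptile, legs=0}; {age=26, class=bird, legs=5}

A rule that fits every label: class is insect — true of each 'Positive' example, false of each 'Negative' one.
{age=8, class=bird, legs=0} — class is bird, hence Negative.
{age=10, class=insect, legs=2} — class is insect, hence Positive.
{age=19, class=reptile, legs=0} — class is reptile, hence Negative.
{age=26, class=bird, legs=5} — class is bird, hence Negative.

Negative, Positive, Negative, Negative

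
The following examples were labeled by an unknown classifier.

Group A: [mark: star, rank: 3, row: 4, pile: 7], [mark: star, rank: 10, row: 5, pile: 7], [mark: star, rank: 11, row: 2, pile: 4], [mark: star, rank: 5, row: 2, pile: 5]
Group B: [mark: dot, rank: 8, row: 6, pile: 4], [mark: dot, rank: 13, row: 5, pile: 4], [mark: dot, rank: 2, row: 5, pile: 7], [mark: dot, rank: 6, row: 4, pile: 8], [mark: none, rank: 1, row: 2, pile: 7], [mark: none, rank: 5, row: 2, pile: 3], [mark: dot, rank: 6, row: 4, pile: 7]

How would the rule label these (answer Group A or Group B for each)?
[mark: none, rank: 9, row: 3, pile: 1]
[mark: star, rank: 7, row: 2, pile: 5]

The classifier is using: mark is star.
[mark: none, rank: 9, row: 3, pile: 1] → mark is none → Group B. [mark: star, rank: 7, row: 2, pile: 5] → mark is star → Group A.

Group B, Group A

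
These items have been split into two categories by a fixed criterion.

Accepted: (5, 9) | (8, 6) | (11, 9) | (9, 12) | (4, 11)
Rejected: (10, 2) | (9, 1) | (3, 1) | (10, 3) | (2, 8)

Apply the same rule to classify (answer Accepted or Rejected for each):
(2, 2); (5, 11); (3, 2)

Rejected, Accepted, Rejected

'Accepted' ⟺ sum ≥ 14.
(2, 2) — 2+2 = 4, hence Rejected. (5, 11) — 5+11 = 16, hence Accepted. (3, 2) — 3+2 = 5, hence Rejected.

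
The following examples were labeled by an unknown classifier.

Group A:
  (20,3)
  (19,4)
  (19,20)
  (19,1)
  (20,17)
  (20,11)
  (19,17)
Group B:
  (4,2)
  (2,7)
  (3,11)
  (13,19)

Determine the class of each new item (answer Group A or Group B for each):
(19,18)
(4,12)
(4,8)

The rule appears to be: first ≥ 17.
(19,18): first 19 — checks out, so Group A.
(4,12): first 4 — lacks this property, so Group B.
(4,8): first 4 — lacks this property, so Group B.

Group A, Group B, Group B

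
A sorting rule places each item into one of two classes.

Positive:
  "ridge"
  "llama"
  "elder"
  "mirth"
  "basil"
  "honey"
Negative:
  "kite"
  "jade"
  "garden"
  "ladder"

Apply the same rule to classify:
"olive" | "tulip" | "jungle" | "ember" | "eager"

Positive, Positive, Negative, Positive, Positive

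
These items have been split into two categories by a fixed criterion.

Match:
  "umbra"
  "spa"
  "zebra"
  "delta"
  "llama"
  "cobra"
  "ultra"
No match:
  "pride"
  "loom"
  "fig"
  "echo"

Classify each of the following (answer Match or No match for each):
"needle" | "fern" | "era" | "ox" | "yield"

The simplest hypothesis consistent with all the labels is: contains 'a'.

No match, No match, Match, No match, No match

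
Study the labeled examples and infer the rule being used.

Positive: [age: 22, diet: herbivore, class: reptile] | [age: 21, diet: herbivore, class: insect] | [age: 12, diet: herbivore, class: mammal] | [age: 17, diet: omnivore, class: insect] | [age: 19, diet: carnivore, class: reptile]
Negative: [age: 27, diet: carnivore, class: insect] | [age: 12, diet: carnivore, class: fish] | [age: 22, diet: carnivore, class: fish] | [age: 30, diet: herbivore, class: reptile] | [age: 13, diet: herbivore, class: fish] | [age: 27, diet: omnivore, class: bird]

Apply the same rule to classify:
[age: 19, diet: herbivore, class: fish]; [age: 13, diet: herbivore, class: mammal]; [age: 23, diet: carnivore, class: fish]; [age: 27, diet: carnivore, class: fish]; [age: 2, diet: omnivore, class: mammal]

Negative, Positive, Negative, Negative, Positive

'Positive' ⟺ class is not fish AND age ≤ 22.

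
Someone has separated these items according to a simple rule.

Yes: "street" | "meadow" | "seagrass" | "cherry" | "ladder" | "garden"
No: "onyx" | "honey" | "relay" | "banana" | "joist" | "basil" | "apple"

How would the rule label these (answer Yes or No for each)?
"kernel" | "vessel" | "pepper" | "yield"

Yes, Yes, Yes, No

Rule: even length AND contains 'e'. This holds for each 'Yes' example and fails for each 'No' one.
"kernel" — length 6, has 'e', hence Yes.
"vessel" — length 6, has 'e', hence Yes.
"pepper" — length 6, has 'e', hence Yes.
"yield" — length 5, has 'e', hence No.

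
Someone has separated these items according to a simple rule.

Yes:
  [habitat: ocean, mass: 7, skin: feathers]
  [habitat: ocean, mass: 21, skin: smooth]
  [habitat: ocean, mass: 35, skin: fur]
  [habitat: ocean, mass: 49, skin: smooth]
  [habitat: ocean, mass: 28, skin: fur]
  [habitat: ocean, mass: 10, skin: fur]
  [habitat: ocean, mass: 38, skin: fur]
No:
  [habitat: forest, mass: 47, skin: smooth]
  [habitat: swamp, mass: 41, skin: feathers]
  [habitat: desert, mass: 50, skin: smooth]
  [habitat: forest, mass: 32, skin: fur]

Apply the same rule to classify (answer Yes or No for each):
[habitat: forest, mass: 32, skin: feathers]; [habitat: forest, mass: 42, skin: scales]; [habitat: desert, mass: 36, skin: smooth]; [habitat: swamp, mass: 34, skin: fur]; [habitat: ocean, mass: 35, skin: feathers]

No, No, No, No, Yes

Rule: habitat is ocean. This holds for each 'Yes' example and fails for each 'No' one.
[habitat: forest, mass: 32, skin: feathers] — habitat is forest, hence No. [habitat: forest, mass: 42, skin: scales] — habitat is forest, hence No. [habitat: desert, mass: 36, skin: smooth] — habitat is desert, hence No. [habitat: swamp, mass: 34, skin: fur] — habitat is swamp, hence No. [habitat: ocean, mass: 35, skin: feathers] — habitat is ocean, hence Yes.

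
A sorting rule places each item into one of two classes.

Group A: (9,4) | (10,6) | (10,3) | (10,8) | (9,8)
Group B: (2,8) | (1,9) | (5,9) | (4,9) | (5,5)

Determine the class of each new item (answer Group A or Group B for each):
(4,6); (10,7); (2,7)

Group B, Group A, Group B

The rule appears to be: first > second.
(4,6): 4 < 6 — fails this test, so Group B. (10,7): 10 > 7 — fits, so Group A. (2,7): 2 < 7 — fails this test, so Group B.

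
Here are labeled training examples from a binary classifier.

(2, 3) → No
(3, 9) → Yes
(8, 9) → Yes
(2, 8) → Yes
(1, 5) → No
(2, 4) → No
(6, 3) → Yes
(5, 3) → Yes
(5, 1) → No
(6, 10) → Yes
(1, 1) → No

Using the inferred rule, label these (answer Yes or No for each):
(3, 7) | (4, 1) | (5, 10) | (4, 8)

Yes, No, Yes, Yes

Every 'Yes' example satisfies: sum ≥ 8. None of the 'No' examples do.
Yes: (3, 7), since 3+7 = 10.
No: (4, 1), since 4+1 = 5.
Yes: (5, 10), since 5+10 = 15.
Yes: (4, 8), since 4+8 = 12.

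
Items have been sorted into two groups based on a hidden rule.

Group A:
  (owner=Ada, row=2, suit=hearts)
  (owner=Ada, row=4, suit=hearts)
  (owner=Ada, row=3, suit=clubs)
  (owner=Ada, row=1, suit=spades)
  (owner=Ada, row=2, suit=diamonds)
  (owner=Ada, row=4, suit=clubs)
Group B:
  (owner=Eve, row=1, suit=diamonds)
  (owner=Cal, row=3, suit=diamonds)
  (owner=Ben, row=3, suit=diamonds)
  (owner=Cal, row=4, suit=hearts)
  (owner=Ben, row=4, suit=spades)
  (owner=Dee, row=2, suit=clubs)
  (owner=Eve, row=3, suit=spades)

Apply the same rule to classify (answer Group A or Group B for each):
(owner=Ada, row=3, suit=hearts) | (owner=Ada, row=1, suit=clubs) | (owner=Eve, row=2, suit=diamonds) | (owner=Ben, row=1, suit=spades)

The simplest hypothesis consistent with all the labels is: owner is Ada.
(owner=Ada, row=3, suit=hearts): owner is Ada, fits → Group A. (owner=Ada, row=1, suit=clubs): owner is Ada, fits → Group A. (owner=Eve, row=2, suit=diamonds): owner is Eve, fails this test → Group B. (owner=Ben, row=1, suit=spades): owner is Ben, fails this test → Group B.

Group A, Group A, Group B, Group B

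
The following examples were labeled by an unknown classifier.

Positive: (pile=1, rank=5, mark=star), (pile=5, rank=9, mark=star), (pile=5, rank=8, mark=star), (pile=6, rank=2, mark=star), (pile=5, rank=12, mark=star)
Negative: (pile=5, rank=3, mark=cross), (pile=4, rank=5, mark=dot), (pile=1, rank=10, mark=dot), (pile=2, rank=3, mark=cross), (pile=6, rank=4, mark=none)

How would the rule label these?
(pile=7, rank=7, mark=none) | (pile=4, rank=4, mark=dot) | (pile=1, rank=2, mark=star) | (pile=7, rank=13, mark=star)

Rule: mark is star. This holds for each 'Positive' example and fails for each 'Negative' one.
(pile=7, rank=7, mark=none) — mark is none, hence Negative. (pile=4, rank=4, mark=dot) — mark is dot, hence Negative. (pile=1, rank=2, mark=star) — mark is star, hence Positive. (pile=7, rank=13, mark=star) — mark is star, hence Positive.

Negative, Negative, Positive, Positive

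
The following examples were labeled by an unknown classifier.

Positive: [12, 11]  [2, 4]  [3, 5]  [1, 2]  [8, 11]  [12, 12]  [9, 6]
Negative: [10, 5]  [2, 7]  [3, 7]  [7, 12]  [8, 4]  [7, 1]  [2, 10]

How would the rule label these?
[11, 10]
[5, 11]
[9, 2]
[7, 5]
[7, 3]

All 'Positive' examples share one property — |first − second| ≤ 3 — and every 'Negative' example lacks it.
[11, 10] → |11−10| = 1 → Positive.
[5, 11] → |5−11| = 6 → Negative.
[9, 2] → |9−2| = 7 → Negative.
[7, 5] → |7−5| = 2 → Positive.
[7, 3] → |7−3| = 4 → Negative.

Positive, Negative, Negative, Positive, Negative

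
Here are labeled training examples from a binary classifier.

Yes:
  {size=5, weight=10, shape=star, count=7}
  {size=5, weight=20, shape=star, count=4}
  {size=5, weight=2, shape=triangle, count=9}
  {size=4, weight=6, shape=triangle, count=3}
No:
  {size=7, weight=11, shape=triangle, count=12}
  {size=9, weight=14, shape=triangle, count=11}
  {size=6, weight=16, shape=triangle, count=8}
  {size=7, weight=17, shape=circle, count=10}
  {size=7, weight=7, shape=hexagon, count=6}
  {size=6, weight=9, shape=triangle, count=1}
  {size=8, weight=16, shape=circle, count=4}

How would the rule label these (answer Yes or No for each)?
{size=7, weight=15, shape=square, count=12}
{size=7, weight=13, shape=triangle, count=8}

No, No

All 'Yes' examples share one property — size ≤ 5 — and every 'No' example lacks it.
{size=7, weight=15, shape=square, count=12} — size = 7, hence No.
{size=7, weight=13, shape=triangle, count=8} — size = 7, hence No.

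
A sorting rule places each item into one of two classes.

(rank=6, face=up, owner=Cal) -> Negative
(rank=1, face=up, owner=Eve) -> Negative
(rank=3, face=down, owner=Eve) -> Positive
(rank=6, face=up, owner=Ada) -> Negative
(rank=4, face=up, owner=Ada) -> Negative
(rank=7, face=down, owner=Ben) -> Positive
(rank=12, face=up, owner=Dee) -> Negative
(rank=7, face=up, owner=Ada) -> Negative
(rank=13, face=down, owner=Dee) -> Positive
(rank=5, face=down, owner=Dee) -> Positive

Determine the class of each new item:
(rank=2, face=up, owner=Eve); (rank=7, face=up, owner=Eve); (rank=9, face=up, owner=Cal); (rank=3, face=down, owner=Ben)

Negative, Negative, Negative, Positive

Every 'Positive' example satisfies: face is down. None of the 'Negative' examples do.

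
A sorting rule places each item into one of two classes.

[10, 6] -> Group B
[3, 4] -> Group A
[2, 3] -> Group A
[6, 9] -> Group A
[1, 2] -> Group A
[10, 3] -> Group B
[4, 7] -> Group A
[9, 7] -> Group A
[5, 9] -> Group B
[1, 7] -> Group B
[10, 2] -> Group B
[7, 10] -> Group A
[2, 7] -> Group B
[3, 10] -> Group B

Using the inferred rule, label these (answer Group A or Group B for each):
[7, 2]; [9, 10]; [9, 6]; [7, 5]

Group B, Group A, Group A, Group A

Rule: |first − second| ≤ 3. This holds for each 'Group A' example and fails for each 'Group B' one.
[7, 2] → |7−2| = 5 → Group B. [9, 10] → |9−10| = 1 → Group A. [9, 6] → |9−6| = 3 → Group A. [7, 5] → |7−5| = 2 → Group A.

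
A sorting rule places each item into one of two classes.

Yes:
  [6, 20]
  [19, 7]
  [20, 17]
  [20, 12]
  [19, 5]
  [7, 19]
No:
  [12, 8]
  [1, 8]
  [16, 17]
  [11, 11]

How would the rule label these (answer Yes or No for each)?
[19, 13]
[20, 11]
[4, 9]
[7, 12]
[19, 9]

Rule: max ≥ 19. This holds for each 'Yes' example and fails for each 'No' one.
[19, 13]: Yes (max 19). [20, 11]: Yes (max 20). [4, 9]: No (max 9). [7, 12]: No (max 12). [19, 9]: Yes (max 19).

Yes, Yes, No, No, Yes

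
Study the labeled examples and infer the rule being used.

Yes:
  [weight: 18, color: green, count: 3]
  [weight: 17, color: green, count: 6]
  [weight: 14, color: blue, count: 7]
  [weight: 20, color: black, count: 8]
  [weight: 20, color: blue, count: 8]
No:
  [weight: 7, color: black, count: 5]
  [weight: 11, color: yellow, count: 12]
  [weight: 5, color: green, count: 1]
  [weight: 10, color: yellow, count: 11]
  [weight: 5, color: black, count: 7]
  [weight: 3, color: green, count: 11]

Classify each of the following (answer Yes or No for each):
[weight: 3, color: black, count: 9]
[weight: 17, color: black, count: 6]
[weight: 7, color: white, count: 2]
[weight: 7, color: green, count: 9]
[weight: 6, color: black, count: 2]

A rule that fits every label: weight ≥ 14 — true of each 'Yes' example, false of each 'No' one.
[weight: 3, color: black, count: 9] — weight = 3, hence No.
[weight: 17, color: black, count: 6] — weight = 17, hence Yes.
[weight: 7, color: white, count: 2] — weight = 7, hence No.
[weight: 7, color: green, count: 9] — weight = 7, hence No.
[weight: 6, color: black, count: 2] — weight = 6, hence No.

No, Yes, No, No, No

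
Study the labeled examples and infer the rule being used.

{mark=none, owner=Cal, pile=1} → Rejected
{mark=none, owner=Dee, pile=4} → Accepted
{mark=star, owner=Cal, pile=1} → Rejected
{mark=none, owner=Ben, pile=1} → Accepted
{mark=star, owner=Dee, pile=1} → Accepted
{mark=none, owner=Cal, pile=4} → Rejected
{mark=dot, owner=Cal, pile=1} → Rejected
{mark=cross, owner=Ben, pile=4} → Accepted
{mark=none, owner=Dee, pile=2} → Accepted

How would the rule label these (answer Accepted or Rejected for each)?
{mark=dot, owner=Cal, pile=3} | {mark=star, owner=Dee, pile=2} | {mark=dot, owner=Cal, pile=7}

Rejected, Accepted, Rejected

Rule: owner is not Cal. This holds for each 'Accepted' example and fails for each 'Rejected' one.
{mark=dot, owner=Cal, pile=3}: owner is Cal, doesn't match → Rejected.
{mark=star, owner=Dee, pile=2}: owner is Dee, has this property → Accepted.
{mark=dot, owner=Cal, pile=7}: owner is Cal, doesn't match → Rejected.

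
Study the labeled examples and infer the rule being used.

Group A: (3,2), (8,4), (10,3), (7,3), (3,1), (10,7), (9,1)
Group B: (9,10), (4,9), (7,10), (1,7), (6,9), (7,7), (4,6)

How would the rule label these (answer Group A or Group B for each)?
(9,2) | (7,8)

Group A, Group B

'Group A' ⟺ first > second.
(9,2) — 9 > 2, hence Group A.
(7,8) — 7 < 8, hence Group B.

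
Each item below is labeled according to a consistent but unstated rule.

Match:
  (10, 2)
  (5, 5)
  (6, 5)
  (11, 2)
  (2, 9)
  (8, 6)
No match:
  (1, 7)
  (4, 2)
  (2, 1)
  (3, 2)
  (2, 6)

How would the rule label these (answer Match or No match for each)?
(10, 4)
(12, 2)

Match, Match

One predicate separates the groups cleanly: sum ≥ 10.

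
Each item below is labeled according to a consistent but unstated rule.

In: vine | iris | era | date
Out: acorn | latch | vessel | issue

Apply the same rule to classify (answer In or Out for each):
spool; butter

The rule appears to be: length ≤ 4.
spool → length 5 → Out.
butter → length 6 → Out.

Out, Out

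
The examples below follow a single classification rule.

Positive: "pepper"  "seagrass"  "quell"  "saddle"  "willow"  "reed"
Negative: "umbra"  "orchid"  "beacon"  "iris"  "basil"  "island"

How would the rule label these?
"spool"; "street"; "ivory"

Positive, Positive, Negative

Checking candidate rules against both groups, what survives is: has a double letter.
"spool" — 'oo' doubled, hence Positive.
"street" — 'ee' doubled, hence Positive.
"ivory" — no doubled letter, hence Negative.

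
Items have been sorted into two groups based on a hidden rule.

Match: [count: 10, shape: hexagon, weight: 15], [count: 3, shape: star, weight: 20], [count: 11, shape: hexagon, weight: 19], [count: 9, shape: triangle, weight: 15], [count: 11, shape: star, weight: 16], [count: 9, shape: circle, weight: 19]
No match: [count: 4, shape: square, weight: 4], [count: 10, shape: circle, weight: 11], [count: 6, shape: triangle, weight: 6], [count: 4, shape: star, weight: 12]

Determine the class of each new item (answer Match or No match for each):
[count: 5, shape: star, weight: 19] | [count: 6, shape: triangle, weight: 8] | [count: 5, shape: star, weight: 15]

Match, No match, Match

'Match' ⟺ weight ≥ 15.
[count: 5, shape: star, weight: 19]: Match (weight = 19). [count: 6, shape: triangle, weight: 8]: No match (weight = 8). [count: 5, shape: star, weight: 15]: Match (weight = 15).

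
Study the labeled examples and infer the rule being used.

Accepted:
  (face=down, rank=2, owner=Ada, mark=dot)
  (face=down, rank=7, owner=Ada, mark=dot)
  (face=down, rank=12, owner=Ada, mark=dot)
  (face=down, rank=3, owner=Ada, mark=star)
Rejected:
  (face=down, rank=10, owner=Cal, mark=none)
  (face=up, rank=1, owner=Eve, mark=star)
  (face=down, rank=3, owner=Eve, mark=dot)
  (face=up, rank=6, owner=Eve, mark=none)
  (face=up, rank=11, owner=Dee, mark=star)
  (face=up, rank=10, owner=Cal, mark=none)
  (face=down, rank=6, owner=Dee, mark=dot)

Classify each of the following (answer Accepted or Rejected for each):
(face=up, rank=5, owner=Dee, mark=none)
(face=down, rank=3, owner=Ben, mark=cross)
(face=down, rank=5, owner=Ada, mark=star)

Rejected, Rejected, Accepted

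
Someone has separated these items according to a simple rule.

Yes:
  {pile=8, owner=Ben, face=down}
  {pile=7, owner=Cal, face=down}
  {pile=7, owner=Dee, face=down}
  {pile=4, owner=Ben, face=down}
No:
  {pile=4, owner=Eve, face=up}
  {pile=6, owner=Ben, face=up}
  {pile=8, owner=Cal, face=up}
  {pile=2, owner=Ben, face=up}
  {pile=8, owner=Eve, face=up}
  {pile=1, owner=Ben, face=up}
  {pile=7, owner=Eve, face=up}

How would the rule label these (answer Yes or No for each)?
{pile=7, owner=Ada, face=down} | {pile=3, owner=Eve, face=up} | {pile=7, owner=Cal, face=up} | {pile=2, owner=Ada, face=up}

Yes, No, No, No

The rule appears to be: face is down.
{pile=7, owner=Ada, face=down}: face is down, matches → Yes.
{pile=3, owner=Eve, face=up}: face is up, fails this test → No.
{pile=7, owner=Cal, face=up}: face is up, fails this test → No.
{pile=2, owner=Ada, face=up}: face is up, fails this test → No.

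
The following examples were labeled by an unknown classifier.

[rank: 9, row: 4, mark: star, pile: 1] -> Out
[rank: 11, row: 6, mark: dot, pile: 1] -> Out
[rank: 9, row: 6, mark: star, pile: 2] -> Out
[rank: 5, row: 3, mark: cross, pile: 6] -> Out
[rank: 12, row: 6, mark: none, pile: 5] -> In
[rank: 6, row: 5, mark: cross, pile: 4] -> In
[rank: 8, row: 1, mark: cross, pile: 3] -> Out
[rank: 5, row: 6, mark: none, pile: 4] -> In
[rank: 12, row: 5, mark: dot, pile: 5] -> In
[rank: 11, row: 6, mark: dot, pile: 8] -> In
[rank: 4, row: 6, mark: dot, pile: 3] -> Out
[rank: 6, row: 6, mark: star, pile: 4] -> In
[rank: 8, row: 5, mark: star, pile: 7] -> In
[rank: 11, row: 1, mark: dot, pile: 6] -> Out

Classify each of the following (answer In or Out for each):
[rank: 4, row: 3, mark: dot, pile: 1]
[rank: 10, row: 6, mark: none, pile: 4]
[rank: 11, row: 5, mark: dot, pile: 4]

Out, In, In

All 'In' examples share one property — pile ≥ 4 AND row ≥ 4 — and every 'Out' example lacks it.
[rank: 4, row: 3, mark: dot, pile: 1]: pile = 1, row = 3 — fails this test, so Out.
[rank: 10, row: 6, mark: none, pile: 4]: pile = 4, row = 6 — qualifies, so In.
[rank: 11, row: 5, mark: dot, pile: 4]: pile = 4, row = 5 — qualifies, so In.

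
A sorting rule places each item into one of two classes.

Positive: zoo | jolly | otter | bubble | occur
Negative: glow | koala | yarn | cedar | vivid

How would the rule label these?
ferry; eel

All 'Positive' examples share one property — has a double letter — and every 'Negative' example lacks it.
ferry: Positive ('rr' doubled).
eel: Positive ('ee' doubled).

Positive, Positive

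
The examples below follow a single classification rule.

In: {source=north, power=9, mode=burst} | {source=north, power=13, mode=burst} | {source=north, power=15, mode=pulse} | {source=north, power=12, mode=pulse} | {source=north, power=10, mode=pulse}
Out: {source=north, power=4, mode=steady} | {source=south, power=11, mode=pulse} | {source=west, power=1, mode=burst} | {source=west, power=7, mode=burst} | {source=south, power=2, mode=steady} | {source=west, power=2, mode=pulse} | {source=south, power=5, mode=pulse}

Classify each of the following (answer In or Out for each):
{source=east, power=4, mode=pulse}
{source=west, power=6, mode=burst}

Out, Out

The classifier is using: source is north AND power ≥ 5.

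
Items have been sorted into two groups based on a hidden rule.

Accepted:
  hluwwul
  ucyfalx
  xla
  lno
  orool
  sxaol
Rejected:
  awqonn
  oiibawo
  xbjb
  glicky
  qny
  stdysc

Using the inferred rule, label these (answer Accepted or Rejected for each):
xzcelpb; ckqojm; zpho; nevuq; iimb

Accepted, Rejected, Rejected, Rejected, Rejected

The pattern is that an item is 'Accepted' exactly when: odd length AND contains 'l'.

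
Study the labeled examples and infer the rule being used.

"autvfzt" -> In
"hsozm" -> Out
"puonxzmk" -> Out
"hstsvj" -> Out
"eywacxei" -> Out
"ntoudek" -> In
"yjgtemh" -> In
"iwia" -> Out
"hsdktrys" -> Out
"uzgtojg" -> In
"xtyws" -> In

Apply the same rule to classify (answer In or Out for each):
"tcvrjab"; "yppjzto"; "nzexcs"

In, In, Out

One predicate separates the groups cleanly: odd length AND contains 't'.
"tcvrjab" — length 7, has 't', hence In. "yppjzto" — length 7, has 't', hence In. "nzexcs" — length 6, no 't', hence Out.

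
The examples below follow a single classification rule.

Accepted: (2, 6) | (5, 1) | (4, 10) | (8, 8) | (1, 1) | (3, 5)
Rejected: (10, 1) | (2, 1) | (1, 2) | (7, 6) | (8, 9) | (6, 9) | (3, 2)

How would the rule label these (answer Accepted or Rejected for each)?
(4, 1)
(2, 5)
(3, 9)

Rejected, Rejected, Accepted

Checking candidate rules against both groups, what survives is: sum is even.
(4, 1) — 4+1 = 5, hence Rejected. (2, 5) — 2+5 = 7, hence Rejected. (3, 9) — 3+9 = 12, hence Accepted.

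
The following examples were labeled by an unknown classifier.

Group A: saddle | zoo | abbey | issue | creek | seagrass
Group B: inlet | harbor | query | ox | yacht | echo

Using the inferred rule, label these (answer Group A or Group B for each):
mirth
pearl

One predicate separates the groups cleanly: has a double letter.
Group B: mirth, since no doubled letter.
Group B: pearl, since no doubled letter.

Group B, Group B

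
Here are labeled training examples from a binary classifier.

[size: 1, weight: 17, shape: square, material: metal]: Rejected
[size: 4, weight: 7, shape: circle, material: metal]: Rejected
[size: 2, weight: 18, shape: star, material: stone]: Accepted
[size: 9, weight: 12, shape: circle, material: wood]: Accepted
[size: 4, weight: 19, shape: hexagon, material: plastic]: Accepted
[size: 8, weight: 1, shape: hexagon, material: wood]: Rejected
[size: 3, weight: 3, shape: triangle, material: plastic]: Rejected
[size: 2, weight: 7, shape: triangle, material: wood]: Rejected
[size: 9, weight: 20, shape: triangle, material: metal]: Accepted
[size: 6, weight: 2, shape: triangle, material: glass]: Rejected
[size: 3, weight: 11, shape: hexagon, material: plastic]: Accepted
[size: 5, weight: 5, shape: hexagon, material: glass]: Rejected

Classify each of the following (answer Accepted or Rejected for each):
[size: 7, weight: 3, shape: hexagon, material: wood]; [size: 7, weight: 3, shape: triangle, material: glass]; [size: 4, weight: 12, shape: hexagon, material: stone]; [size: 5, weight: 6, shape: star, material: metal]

Every 'Accepted' example satisfies: weight ≥ 11 AND size ≥ 2. None of the 'Rejected' examples do.
[size: 7, weight: 3, shape: hexagon, material: wood]: weight = 3, size = 7 — fails the rule, so Rejected.
[size: 7, weight: 3, shape: triangle, material: glass]: weight = 3, size = 7 — fails the rule, so Rejected.
[size: 4, weight: 12, shape: hexagon, material: stone]: weight = 12, size = 4 — meets the rule, so Accepted.
[size: 5, weight: 6, shape: star, material: metal]: weight = 6, size = 5 — fails the rule, so Rejected.

Rejected, Rejected, Accepted, Rejected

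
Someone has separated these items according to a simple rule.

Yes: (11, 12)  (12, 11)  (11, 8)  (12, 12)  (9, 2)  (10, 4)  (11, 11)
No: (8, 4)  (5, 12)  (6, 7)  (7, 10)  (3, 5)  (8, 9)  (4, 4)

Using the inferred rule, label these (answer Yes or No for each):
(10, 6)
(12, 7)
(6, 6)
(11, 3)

Yes, Yes, No, Yes

The common property of the 'Yes' items is: first ≥ 9. No 'No' item has it.
(10, 6): first 10, qualifies → Yes. (12, 7): first 12, qualifies → Yes. (6, 6): first 6, fails the rule → No. (11, 3): first 11, qualifies → Yes.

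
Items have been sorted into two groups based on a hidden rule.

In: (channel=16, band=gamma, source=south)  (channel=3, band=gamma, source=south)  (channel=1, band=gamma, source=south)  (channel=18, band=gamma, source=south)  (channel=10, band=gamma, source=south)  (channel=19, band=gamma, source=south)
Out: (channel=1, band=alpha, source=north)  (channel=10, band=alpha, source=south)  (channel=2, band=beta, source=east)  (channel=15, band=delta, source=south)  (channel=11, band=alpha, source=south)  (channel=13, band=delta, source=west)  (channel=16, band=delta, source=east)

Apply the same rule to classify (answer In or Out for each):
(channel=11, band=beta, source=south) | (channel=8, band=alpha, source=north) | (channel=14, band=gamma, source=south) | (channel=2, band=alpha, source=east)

Comparing the two groups points to one rule — band is gamma.

Out, Out, In, Out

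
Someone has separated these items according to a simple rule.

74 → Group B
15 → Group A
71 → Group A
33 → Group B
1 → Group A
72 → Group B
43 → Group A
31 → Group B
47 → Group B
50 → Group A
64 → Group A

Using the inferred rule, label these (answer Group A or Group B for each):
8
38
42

Group A, Group B, Group B

Comparing the two groups points to one rule — ≡ 1 (mod 7).
8: 8 mod 7 = 1 — qualifies, so Group A. 38: 38 mod 7 = 3 — doesn't match, so Group B. 42: 42 mod 7 = 0 — doesn't match, so Group B.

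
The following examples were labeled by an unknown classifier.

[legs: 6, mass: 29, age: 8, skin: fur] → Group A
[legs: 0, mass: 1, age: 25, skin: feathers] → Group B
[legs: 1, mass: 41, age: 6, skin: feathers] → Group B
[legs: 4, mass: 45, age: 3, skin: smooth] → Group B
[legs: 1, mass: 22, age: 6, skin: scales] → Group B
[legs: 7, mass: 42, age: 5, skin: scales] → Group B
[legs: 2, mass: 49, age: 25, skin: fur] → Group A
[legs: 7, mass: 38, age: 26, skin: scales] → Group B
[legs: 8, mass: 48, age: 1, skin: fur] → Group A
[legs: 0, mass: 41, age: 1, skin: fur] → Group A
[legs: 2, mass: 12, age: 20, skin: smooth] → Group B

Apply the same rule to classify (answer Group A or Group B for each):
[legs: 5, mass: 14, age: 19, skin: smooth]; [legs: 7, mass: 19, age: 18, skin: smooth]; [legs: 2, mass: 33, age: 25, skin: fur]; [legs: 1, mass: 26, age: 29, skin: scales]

'Group A' ⟺ skin is fur.
[legs: 5, mass: 14, age: 19, skin: smooth]: Group B (skin is smooth). [legs: 7, mass: 19, age: 18, skin: smooth]: Group B (skin is smooth). [legs: 2, mass: 33, age: 25, skin: fur]: Group A (skin is fur). [legs: 1, mass: 26, age: 29, skin: scales]: Group B (skin is scales).

Group B, Group B, Group A, Group B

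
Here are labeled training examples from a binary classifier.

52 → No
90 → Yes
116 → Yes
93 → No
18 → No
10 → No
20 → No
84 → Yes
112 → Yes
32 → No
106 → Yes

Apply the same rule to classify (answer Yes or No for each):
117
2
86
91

No, No, Yes, No

The rule appears to be: even AND at least 84.
117: No (117 is odd, 117 ≥ 84).
2: No (2 is even, 2 < 84).
86: Yes (86 is even, 86 ≥ 84).
91: No (91 is odd, 91 ≥ 84).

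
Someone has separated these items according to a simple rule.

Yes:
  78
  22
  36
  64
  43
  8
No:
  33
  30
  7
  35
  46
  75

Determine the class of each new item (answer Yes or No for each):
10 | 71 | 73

No, Yes, No

'Yes' ⟺ ≡ 1 (mod 7).
10: 10 mod 7 = 3 — doesn't match, so No.
71: 71 mod 7 = 1 — meets the rule, so Yes.
73: 73 mod 7 = 3 — doesn't match, so No.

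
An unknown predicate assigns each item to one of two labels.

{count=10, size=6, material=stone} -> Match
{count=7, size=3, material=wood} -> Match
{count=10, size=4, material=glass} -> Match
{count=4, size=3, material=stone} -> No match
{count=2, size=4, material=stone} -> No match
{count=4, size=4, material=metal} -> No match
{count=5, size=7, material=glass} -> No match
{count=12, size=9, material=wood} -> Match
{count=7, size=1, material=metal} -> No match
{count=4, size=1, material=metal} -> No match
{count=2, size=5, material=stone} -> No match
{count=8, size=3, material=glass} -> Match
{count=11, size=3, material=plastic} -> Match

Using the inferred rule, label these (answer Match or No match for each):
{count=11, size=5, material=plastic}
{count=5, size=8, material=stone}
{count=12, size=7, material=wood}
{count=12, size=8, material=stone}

'Match' ⟺ count ≥ 7 AND size ≥ 3.
{count=11, size=5, material=plastic}: Match (count = 11, size = 5).
{count=5, size=8, material=stone}: No match (count = 5, size = 8).
{count=12, size=7, material=wood}: Match (count = 12, size = 7).
{count=12, size=8, material=stone}: Match (count = 12, size = 8).

Match, No match, Match, Match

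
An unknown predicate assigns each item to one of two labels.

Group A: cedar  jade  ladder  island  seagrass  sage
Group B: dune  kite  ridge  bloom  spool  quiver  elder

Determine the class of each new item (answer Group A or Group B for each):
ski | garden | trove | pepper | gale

The pattern is that an item is 'Group A' exactly when: contains 'a'.
ski: Group B (no 'a'). garden: Group A (has 'a'). trove: Group B (no 'a'). pepper: Group B (no 'a'). gale: Group A (has 'a').

Group B, Group A, Group B, Group B, Group A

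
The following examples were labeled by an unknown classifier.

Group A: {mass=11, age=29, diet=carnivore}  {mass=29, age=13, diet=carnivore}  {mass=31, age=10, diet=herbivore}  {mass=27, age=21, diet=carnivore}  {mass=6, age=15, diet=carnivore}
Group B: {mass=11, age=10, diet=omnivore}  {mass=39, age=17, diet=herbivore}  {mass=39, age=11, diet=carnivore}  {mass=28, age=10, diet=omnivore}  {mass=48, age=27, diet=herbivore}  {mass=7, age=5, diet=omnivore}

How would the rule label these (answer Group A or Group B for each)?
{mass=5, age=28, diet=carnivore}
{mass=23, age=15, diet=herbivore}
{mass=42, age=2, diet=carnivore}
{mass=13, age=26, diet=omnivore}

Group A, Group A, Group B, Group B

All 'Group A' examples share one property — diet is not omnivore AND mass ≤ 31 — and every 'Group B' example lacks it.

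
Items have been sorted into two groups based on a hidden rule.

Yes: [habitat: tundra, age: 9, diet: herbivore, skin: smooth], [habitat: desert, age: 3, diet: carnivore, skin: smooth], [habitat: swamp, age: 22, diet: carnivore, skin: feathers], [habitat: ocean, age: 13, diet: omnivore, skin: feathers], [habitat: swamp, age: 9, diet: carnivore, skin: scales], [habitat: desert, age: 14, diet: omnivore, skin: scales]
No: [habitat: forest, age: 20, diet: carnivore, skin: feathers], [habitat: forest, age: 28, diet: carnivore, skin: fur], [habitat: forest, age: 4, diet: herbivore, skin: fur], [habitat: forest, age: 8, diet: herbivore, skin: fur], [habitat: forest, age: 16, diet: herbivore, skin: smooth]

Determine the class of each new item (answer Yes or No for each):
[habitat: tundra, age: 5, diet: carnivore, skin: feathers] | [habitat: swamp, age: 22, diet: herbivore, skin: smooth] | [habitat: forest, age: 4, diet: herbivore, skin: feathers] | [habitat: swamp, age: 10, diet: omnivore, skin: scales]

Yes, Yes, No, Yes

Comparing the two groups points to one rule — habitat is not forest.
[habitat: tundra, age: 5, diet: carnivore, skin: feathers]: habitat is tundra, qualifies → Yes.
[habitat: swamp, age: 22, diet: herbivore, skin: smooth]: habitat is swamp, qualifies → Yes.
[habitat: forest, age: 4, diet: herbivore, skin: feathers]: habitat is forest, fails the rule → No.
[habitat: swamp, age: 10, diet: omnivore, skin: scales]: habitat is swamp, qualifies → Yes.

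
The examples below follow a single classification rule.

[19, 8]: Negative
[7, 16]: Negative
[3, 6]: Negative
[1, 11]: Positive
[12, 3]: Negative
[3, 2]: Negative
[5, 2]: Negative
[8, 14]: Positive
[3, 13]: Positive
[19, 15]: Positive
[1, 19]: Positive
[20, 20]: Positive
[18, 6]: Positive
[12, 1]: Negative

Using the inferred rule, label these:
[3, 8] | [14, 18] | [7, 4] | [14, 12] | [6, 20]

Negative, Positive, Negative, Positive, Positive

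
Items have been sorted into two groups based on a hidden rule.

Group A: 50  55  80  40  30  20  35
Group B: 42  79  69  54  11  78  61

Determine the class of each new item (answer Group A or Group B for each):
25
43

Group A, Group B

All 'Group A' examples share one property — multiple of 5 — and every 'Group B' example lacks it.
25: Group A (25 = 5·5). 43: Group B (43 = 5·8 + 3).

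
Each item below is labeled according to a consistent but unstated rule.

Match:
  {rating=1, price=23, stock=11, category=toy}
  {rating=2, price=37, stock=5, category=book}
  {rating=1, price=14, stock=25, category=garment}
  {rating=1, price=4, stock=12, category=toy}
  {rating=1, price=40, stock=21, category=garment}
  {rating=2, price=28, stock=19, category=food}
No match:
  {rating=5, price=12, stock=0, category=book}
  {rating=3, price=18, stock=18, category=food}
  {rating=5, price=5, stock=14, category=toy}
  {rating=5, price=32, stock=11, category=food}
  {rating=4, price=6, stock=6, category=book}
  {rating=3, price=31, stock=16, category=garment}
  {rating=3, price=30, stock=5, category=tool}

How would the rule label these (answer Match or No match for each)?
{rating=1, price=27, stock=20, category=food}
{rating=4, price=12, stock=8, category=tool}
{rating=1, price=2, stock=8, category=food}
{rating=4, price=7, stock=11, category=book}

Match, No match, Match, No match

One predicate separates the groups cleanly: rating ≤ 2.
{rating=1, price=27, stock=20, category=food}: rating = 1 — satisfies this, so Match.
{rating=4, price=12, stock=8, category=tool}: rating = 4 — lacks this property, so No match.
{rating=1, price=2, stock=8, category=food}: rating = 1 — satisfies this, so Match.
{rating=4, price=7, stock=11, category=book}: rating = 4 — lacks this property, so No match.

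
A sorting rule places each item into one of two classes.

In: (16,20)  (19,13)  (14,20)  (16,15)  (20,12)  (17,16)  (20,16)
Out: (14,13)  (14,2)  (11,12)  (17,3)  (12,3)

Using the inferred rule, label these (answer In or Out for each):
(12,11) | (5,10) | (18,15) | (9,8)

Out, Out, In, Out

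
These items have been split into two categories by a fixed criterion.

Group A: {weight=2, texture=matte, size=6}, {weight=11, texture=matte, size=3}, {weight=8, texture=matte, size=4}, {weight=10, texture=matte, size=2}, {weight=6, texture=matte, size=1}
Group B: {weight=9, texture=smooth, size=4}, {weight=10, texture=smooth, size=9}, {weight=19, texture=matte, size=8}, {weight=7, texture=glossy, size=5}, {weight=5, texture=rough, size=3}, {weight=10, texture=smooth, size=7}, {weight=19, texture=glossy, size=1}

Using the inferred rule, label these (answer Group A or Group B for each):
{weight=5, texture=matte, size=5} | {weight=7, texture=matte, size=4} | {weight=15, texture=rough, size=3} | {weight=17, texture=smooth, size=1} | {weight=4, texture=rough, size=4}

Group A, Group A, Group B, Group B, Group B

A rule that fits every label: texture is matte AND size ≤ 6 — true of each 'Group A' example, false of each 'Group B' one.
{weight=5, texture=matte, size=5}: texture is matte, size = 5 — qualifies, so Group A.
{weight=7, texture=matte, size=4}: texture is matte, size = 4 — qualifies, so Group A.
{weight=15, texture=rough, size=3}: texture is rough, size = 3 — fails the rule, so Group B.
{weight=17, texture=smooth, size=1}: texture is smooth, size = 1 — fails the rule, so Group B.
{weight=4, texture=rough, size=4}: texture is rough, size = 4 — fails the rule, so Group B.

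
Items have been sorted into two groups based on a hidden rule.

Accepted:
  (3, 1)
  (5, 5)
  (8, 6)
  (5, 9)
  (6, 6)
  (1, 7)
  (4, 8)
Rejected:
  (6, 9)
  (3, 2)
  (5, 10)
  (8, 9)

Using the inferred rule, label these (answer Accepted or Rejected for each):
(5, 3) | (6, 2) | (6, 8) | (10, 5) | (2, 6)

Accepted, Accepted, Accepted, Rejected, Accepted

The distinguishing property — sum is even — holds for all the 'Accepted' cases and none of the 'Rejected' cases.
(5, 3): 5+3 = 8, meets the rule → Accepted. (6, 2): 6+2 = 8, meets the rule → Accepted. (6, 8): 6+8 = 14, meets the rule → Accepted. (10, 5): 10+5 = 15, fails the rule → Rejected. (2, 6): 2+6 = 8, meets the rule → Accepted.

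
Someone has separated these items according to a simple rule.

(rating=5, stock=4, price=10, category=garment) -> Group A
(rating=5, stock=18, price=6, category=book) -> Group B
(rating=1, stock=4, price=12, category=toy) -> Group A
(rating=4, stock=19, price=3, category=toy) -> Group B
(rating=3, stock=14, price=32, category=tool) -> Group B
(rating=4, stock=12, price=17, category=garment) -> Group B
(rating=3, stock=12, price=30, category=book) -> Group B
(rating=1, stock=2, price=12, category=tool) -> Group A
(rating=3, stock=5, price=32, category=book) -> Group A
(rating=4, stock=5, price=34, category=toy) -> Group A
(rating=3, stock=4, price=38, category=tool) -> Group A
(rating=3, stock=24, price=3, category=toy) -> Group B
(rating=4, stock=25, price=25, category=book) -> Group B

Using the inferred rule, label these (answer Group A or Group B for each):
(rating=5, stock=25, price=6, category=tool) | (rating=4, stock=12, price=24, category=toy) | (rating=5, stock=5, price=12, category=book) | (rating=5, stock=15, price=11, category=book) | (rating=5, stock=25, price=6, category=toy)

Group B, Group B, Group A, Group B, Group B

The simplest hypothesis consistent with all the labels is: stock ≤ 5.
(rating=5, stock=25, price=6, category=tool): stock = 25, fails this test → Group B.
(rating=4, stock=12, price=24, category=toy): stock = 12, fails this test → Group B.
(rating=5, stock=5, price=12, category=book): stock = 5, has this property → Group A.
(rating=5, stock=15, price=11, category=book): stock = 15, fails this test → Group B.
(rating=5, stock=25, price=6, category=toy): stock = 25, fails this test → Group B.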